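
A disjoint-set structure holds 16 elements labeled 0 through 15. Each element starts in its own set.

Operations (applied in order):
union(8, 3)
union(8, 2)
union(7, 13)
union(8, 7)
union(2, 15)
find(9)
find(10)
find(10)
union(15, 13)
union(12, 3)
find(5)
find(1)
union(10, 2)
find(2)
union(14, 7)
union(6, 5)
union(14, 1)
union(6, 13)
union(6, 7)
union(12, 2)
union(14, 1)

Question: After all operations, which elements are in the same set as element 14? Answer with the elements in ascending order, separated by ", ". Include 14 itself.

Answer: 1, 2, 3, 5, 6, 7, 8, 10, 12, 13, 14, 15

Derivation:
Step 1: union(8, 3) -> merged; set of 8 now {3, 8}
Step 2: union(8, 2) -> merged; set of 8 now {2, 3, 8}
Step 3: union(7, 13) -> merged; set of 7 now {7, 13}
Step 4: union(8, 7) -> merged; set of 8 now {2, 3, 7, 8, 13}
Step 5: union(2, 15) -> merged; set of 2 now {2, 3, 7, 8, 13, 15}
Step 6: find(9) -> no change; set of 9 is {9}
Step 7: find(10) -> no change; set of 10 is {10}
Step 8: find(10) -> no change; set of 10 is {10}
Step 9: union(15, 13) -> already same set; set of 15 now {2, 3, 7, 8, 13, 15}
Step 10: union(12, 3) -> merged; set of 12 now {2, 3, 7, 8, 12, 13, 15}
Step 11: find(5) -> no change; set of 5 is {5}
Step 12: find(1) -> no change; set of 1 is {1}
Step 13: union(10, 2) -> merged; set of 10 now {2, 3, 7, 8, 10, 12, 13, 15}
Step 14: find(2) -> no change; set of 2 is {2, 3, 7, 8, 10, 12, 13, 15}
Step 15: union(14, 7) -> merged; set of 14 now {2, 3, 7, 8, 10, 12, 13, 14, 15}
Step 16: union(6, 5) -> merged; set of 6 now {5, 6}
Step 17: union(14, 1) -> merged; set of 14 now {1, 2, 3, 7, 8, 10, 12, 13, 14, 15}
Step 18: union(6, 13) -> merged; set of 6 now {1, 2, 3, 5, 6, 7, 8, 10, 12, 13, 14, 15}
Step 19: union(6, 7) -> already same set; set of 6 now {1, 2, 3, 5, 6, 7, 8, 10, 12, 13, 14, 15}
Step 20: union(12, 2) -> already same set; set of 12 now {1, 2, 3, 5, 6, 7, 8, 10, 12, 13, 14, 15}
Step 21: union(14, 1) -> already same set; set of 14 now {1, 2, 3, 5, 6, 7, 8, 10, 12, 13, 14, 15}
Component of 14: {1, 2, 3, 5, 6, 7, 8, 10, 12, 13, 14, 15}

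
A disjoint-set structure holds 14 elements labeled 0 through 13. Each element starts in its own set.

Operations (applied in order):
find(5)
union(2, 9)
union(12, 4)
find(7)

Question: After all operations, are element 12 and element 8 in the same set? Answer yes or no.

Step 1: find(5) -> no change; set of 5 is {5}
Step 2: union(2, 9) -> merged; set of 2 now {2, 9}
Step 3: union(12, 4) -> merged; set of 12 now {4, 12}
Step 4: find(7) -> no change; set of 7 is {7}
Set of 12: {4, 12}; 8 is not a member.

Answer: no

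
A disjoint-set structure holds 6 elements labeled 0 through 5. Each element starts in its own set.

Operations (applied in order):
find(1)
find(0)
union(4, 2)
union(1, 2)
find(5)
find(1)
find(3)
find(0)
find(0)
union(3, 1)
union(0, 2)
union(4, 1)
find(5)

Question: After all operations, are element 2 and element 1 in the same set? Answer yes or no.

Answer: yes

Derivation:
Step 1: find(1) -> no change; set of 1 is {1}
Step 2: find(0) -> no change; set of 0 is {0}
Step 3: union(4, 2) -> merged; set of 4 now {2, 4}
Step 4: union(1, 2) -> merged; set of 1 now {1, 2, 4}
Step 5: find(5) -> no change; set of 5 is {5}
Step 6: find(1) -> no change; set of 1 is {1, 2, 4}
Step 7: find(3) -> no change; set of 3 is {3}
Step 8: find(0) -> no change; set of 0 is {0}
Step 9: find(0) -> no change; set of 0 is {0}
Step 10: union(3, 1) -> merged; set of 3 now {1, 2, 3, 4}
Step 11: union(0, 2) -> merged; set of 0 now {0, 1, 2, 3, 4}
Step 12: union(4, 1) -> already same set; set of 4 now {0, 1, 2, 3, 4}
Step 13: find(5) -> no change; set of 5 is {5}
Set of 2: {0, 1, 2, 3, 4}; 1 is a member.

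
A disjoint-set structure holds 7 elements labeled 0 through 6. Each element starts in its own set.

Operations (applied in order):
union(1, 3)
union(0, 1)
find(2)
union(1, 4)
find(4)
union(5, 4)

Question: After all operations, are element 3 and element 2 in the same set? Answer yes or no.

Answer: no

Derivation:
Step 1: union(1, 3) -> merged; set of 1 now {1, 3}
Step 2: union(0, 1) -> merged; set of 0 now {0, 1, 3}
Step 3: find(2) -> no change; set of 2 is {2}
Step 4: union(1, 4) -> merged; set of 1 now {0, 1, 3, 4}
Step 5: find(4) -> no change; set of 4 is {0, 1, 3, 4}
Step 6: union(5, 4) -> merged; set of 5 now {0, 1, 3, 4, 5}
Set of 3: {0, 1, 3, 4, 5}; 2 is not a member.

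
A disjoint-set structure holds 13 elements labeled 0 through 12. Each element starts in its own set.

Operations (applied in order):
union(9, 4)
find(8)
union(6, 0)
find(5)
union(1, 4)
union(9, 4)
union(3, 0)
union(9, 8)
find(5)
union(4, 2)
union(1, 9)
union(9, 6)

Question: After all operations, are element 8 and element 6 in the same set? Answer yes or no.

Answer: yes

Derivation:
Step 1: union(9, 4) -> merged; set of 9 now {4, 9}
Step 2: find(8) -> no change; set of 8 is {8}
Step 3: union(6, 0) -> merged; set of 6 now {0, 6}
Step 4: find(5) -> no change; set of 5 is {5}
Step 5: union(1, 4) -> merged; set of 1 now {1, 4, 9}
Step 6: union(9, 4) -> already same set; set of 9 now {1, 4, 9}
Step 7: union(3, 0) -> merged; set of 3 now {0, 3, 6}
Step 8: union(9, 8) -> merged; set of 9 now {1, 4, 8, 9}
Step 9: find(5) -> no change; set of 5 is {5}
Step 10: union(4, 2) -> merged; set of 4 now {1, 2, 4, 8, 9}
Step 11: union(1, 9) -> already same set; set of 1 now {1, 2, 4, 8, 9}
Step 12: union(9, 6) -> merged; set of 9 now {0, 1, 2, 3, 4, 6, 8, 9}
Set of 8: {0, 1, 2, 3, 4, 6, 8, 9}; 6 is a member.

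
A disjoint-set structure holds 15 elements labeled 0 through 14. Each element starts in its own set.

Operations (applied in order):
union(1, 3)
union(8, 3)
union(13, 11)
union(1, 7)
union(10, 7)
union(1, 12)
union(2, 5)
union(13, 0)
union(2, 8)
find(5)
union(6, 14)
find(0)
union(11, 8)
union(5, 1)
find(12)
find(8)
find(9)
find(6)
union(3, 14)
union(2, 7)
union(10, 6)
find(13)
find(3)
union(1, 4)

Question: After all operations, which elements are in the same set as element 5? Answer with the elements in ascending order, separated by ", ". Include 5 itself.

Answer: 0, 1, 2, 3, 4, 5, 6, 7, 8, 10, 11, 12, 13, 14

Derivation:
Step 1: union(1, 3) -> merged; set of 1 now {1, 3}
Step 2: union(8, 3) -> merged; set of 8 now {1, 3, 8}
Step 3: union(13, 11) -> merged; set of 13 now {11, 13}
Step 4: union(1, 7) -> merged; set of 1 now {1, 3, 7, 8}
Step 5: union(10, 7) -> merged; set of 10 now {1, 3, 7, 8, 10}
Step 6: union(1, 12) -> merged; set of 1 now {1, 3, 7, 8, 10, 12}
Step 7: union(2, 5) -> merged; set of 2 now {2, 5}
Step 8: union(13, 0) -> merged; set of 13 now {0, 11, 13}
Step 9: union(2, 8) -> merged; set of 2 now {1, 2, 3, 5, 7, 8, 10, 12}
Step 10: find(5) -> no change; set of 5 is {1, 2, 3, 5, 7, 8, 10, 12}
Step 11: union(6, 14) -> merged; set of 6 now {6, 14}
Step 12: find(0) -> no change; set of 0 is {0, 11, 13}
Step 13: union(11, 8) -> merged; set of 11 now {0, 1, 2, 3, 5, 7, 8, 10, 11, 12, 13}
Step 14: union(5, 1) -> already same set; set of 5 now {0, 1, 2, 3, 5, 7, 8, 10, 11, 12, 13}
Step 15: find(12) -> no change; set of 12 is {0, 1, 2, 3, 5, 7, 8, 10, 11, 12, 13}
Step 16: find(8) -> no change; set of 8 is {0, 1, 2, 3, 5, 7, 8, 10, 11, 12, 13}
Step 17: find(9) -> no change; set of 9 is {9}
Step 18: find(6) -> no change; set of 6 is {6, 14}
Step 19: union(3, 14) -> merged; set of 3 now {0, 1, 2, 3, 5, 6, 7, 8, 10, 11, 12, 13, 14}
Step 20: union(2, 7) -> already same set; set of 2 now {0, 1, 2, 3, 5, 6, 7, 8, 10, 11, 12, 13, 14}
Step 21: union(10, 6) -> already same set; set of 10 now {0, 1, 2, 3, 5, 6, 7, 8, 10, 11, 12, 13, 14}
Step 22: find(13) -> no change; set of 13 is {0, 1, 2, 3, 5, 6, 7, 8, 10, 11, 12, 13, 14}
Step 23: find(3) -> no change; set of 3 is {0, 1, 2, 3, 5, 6, 7, 8, 10, 11, 12, 13, 14}
Step 24: union(1, 4) -> merged; set of 1 now {0, 1, 2, 3, 4, 5, 6, 7, 8, 10, 11, 12, 13, 14}
Component of 5: {0, 1, 2, 3, 4, 5, 6, 7, 8, 10, 11, 12, 13, 14}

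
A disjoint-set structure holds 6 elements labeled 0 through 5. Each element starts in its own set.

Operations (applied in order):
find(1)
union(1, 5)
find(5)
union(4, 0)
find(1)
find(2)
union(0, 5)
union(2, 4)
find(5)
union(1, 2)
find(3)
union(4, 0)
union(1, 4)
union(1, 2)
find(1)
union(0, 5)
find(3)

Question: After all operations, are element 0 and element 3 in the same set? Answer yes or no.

Answer: no

Derivation:
Step 1: find(1) -> no change; set of 1 is {1}
Step 2: union(1, 5) -> merged; set of 1 now {1, 5}
Step 3: find(5) -> no change; set of 5 is {1, 5}
Step 4: union(4, 0) -> merged; set of 4 now {0, 4}
Step 5: find(1) -> no change; set of 1 is {1, 5}
Step 6: find(2) -> no change; set of 2 is {2}
Step 7: union(0, 5) -> merged; set of 0 now {0, 1, 4, 5}
Step 8: union(2, 4) -> merged; set of 2 now {0, 1, 2, 4, 5}
Step 9: find(5) -> no change; set of 5 is {0, 1, 2, 4, 5}
Step 10: union(1, 2) -> already same set; set of 1 now {0, 1, 2, 4, 5}
Step 11: find(3) -> no change; set of 3 is {3}
Step 12: union(4, 0) -> already same set; set of 4 now {0, 1, 2, 4, 5}
Step 13: union(1, 4) -> already same set; set of 1 now {0, 1, 2, 4, 5}
Step 14: union(1, 2) -> already same set; set of 1 now {0, 1, 2, 4, 5}
Step 15: find(1) -> no change; set of 1 is {0, 1, 2, 4, 5}
Step 16: union(0, 5) -> already same set; set of 0 now {0, 1, 2, 4, 5}
Step 17: find(3) -> no change; set of 3 is {3}
Set of 0: {0, 1, 2, 4, 5}; 3 is not a member.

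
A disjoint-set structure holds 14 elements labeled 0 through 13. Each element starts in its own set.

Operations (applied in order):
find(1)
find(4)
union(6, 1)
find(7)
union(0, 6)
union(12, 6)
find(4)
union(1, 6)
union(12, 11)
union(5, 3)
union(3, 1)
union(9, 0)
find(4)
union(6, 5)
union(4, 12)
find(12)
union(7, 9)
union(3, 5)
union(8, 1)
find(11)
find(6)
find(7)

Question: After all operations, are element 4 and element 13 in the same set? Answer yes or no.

Answer: no

Derivation:
Step 1: find(1) -> no change; set of 1 is {1}
Step 2: find(4) -> no change; set of 4 is {4}
Step 3: union(6, 1) -> merged; set of 6 now {1, 6}
Step 4: find(7) -> no change; set of 7 is {7}
Step 5: union(0, 6) -> merged; set of 0 now {0, 1, 6}
Step 6: union(12, 6) -> merged; set of 12 now {0, 1, 6, 12}
Step 7: find(4) -> no change; set of 4 is {4}
Step 8: union(1, 6) -> already same set; set of 1 now {0, 1, 6, 12}
Step 9: union(12, 11) -> merged; set of 12 now {0, 1, 6, 11, 12}
Step 10: union(5, 3) -> merged; set of 5 now {3, 5}
Step 11: union(3, 1) -> merged; set of 3 now {0, 1, 3, 5, 6, 11, 12}
Step 12: union(9, 0) -> merged; set of 9 now {0, 1, 3, 5, 6, 9, 11, 12}
Step 13: find(4) -> no change; set of 4 is {4}
Step 14: union(6, 5) -> already same set; set of 6 now {0, 1, 3, 5, 6, 9, 11, 12}
Step 15: union(4, 12) -> merged; set of 4 now {0, 1, 3, 4, 5, 6, 9, 11, 12}
Step 16: find(12) -> no change; set of 12 is {0, 1, 3, 4, 5, 6, 9, 11, 12}
Step 17: union(7, 9) -> merged; set of 7 now {0, 1, 3, 4, 5, 6, 7, 9, 11, 12}
Step 18: union(3, 5) -> already same set; set of 3 now {0, 1, 3, 4, 5, 6, 7, 9, 11, 12}
Step 19: union(8, 1) -> merged; set of 8 now {0, 1, 3, 4, 5, 6, 7, 8, 9, 11, 12}
Step 20: find(11) -> no change; set of 11 is {0, 1, 3, 4, 5, 6, 7, 8, 9, 11, 12}
Step 21: find(6) -> no change; set of 6 is {0, 1, 3, 4, 5, 6, 7, 8, 9, 11, 12}
Step 22: find(7) -> no change; set of 7 is {0, 1, 3, 4, 5, 6, 7, 8, 9, 11, 12}
Set of 4: {0, 1, 3, 4, 5, 6, 7, 8, 9, 11, 12}; 13 is not a member.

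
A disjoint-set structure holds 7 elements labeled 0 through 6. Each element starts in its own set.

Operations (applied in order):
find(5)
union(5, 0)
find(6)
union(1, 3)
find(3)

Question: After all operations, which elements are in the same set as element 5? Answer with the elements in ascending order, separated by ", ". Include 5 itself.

Answer: 0, 5

Derivation:
Step 1: find(5) -> no change; set of 5 is {5}
Step 2: union(5, 0) -> merged; set of 5 now {0, 5}
Step 3: find(6) -> no change; set of 6 is {6}
Step 4: union(1, 3) -> merged; set of 1 now {1, 3}
Step 5: find(3) -> no change; set of 3 is {1, 3}
Component of 5: {0, 5}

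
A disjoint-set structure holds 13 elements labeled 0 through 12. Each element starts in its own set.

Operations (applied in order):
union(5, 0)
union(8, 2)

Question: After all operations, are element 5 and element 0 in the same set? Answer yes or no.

Step 1: union(5, 0) -> merged; set of 5 now {0, 5}
Step 2: union(8, 2) -> merged; set of 8 now {2, 8}
Set of 5: {0, 5}; 0 is a member.

Answer: yes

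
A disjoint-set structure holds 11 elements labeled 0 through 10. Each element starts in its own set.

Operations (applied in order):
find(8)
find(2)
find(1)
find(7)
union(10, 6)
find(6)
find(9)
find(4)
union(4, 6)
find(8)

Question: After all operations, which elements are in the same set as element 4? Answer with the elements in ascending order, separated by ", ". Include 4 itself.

Answer: 4, 6, 10

Derivation:
Step 1: find(8) -> no change; set of 8 is {8}
Step 2: find(2) -> no change; set of 2 is {2}
Step 3: find(1) -> no change; set of 1 is {1}
Step 4: find(7) -> no change; set of 7 is {7}
Step 5: union(10, 6) -> merged; set of 10 now {6, 10}
Step 6: find(6) -> no change; set of 6 is {6, 10}
Step 7: find(9) -> no change; set of 9 is {9}
Step 8: find(4) -> no change; set of 4 is {4}
Step 9: union(4, 6) -> merged; set of 4 now {4, 6, 10}
Step 10: find(8) -> no change; set of 8 is {8}
Component of 4: {4, 6, 10}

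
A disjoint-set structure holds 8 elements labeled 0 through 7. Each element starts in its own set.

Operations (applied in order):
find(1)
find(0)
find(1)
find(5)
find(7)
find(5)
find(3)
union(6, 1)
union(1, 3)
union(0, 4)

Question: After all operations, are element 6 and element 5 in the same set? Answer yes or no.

Step 1: find(1) -> no change; set of 1 is {1}
Step 2: find(0) -> no change; set of 0 is {0}
Step 3: find(1) -> no change; set of 1 is {1}
Step 4: find(5) -> no change; set of 5 is {5}
Step 5: find(7) -> no change; set of 7 is {7}
Step 6: find(5) -> no change; set of 5 is {5}
Step 7: find(3) -> no change; set of 3 is {3}
Step 8: union(6, 1) -> merged; set of 6 now {1, 6}
Step 9: union(1, 3) -> merged; set of 1 now {1, 3, 6}
Step 10: union(0, 4) -> merged; set of 0 now {0, 4}
Set of 6: {1, 3, 6}; 5 is not a member.

Answer: no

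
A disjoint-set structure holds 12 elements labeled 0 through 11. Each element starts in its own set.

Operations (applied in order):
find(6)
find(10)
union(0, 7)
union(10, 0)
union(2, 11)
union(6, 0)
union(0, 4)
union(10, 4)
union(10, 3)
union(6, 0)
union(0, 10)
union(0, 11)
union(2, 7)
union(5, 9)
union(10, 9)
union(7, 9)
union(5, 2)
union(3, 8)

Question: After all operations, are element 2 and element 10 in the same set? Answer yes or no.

Step 1: find(6) -> no change; set of 6 is {6}
Step 2: find(10) -> no change; set of 10 is {10}
Step 3: union(0, 7) -> merged; set of 0 now {0, 7}
Step 4: union(10, 0) -> merged; set of 10 now {0, 7, 10}
Step 5: union(2, 11) -> merged; set of 2 now {2, 11}
Step 6: union(6, 0) -> merged; set of 6 now {0, 6, 7, 10}
Step 7: union(0, 4) -> merged; set of 0 now {0, 4, 6, 7, 10}
Step 8: union(10, 4) -> already same set; set of 10 now {0, 4, 6, 7, 10}
Step 9: union(10, 3) -> merged; set of 10 now {0, 3, 4, 6, 7, 10}
Step 10: union(6, 0) -> already same set; set of 6 now {0, 3, 4, 6, 7, 10}
Step 11: union(0, 10) -> already same set; set of 0 now {0, 3, 4, 6, 7, 10}
Step 12: union(0, 11) -> merged; set of 0 now {0, 2, 3, 4, 6, 7, 10, 11}
Step 13: union(2, 7) -> already same set; set of 2 now {0, 2, 3, 4, 6, 7, 10, 11}
Step 14: union(5, 9) -> merged; set of 5 now {5, 9}
Step 15: union(10, 9) -> merged; set of 10 now {0, 2, 3, 4, 5, 6, 7, 9, 10, 11}
Step 16: union(7, 9) -> already same set; set of 7 now {0, 2, 3, 4, 5, 6, 7, 9, 10, 11}
Step 17: union(5, 2) -> already same set; set of 5 now {0, 2, 3, 4, 5, 6, 7, 9, 10, 11}
Step 18: union(3, 8) -> merged; set of 3 now {0, 2, 3, 4, 5, 6, 7, 8, 9, 10, 11}
Set of 2: {0, 2, 3, 4, 5, 6, 7, 8, 9, 10, 11}; 10 is a member.

Answer: yes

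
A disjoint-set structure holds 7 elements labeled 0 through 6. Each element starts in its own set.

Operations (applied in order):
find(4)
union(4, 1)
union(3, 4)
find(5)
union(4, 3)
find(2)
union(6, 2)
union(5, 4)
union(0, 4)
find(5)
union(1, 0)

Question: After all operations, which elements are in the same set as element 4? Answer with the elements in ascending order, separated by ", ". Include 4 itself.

Answer: 0, 1, 3, 4, 5

Derivation:
Step 1: find(4) -> no change; set of 4 is {4}
Step 2: union(4, 1) -> merged; set of 4 now {1, 4}
Step 3: union(3, 4) -> merged; set of 3 now {1, 3, 4}
Step 4: find(5) -> no change; set of 5 is {5}
Step 5: union(4, 3) -> already same set; set of 4 now {1, 3, 4}
Step 6: find(2) -> no change; set of 2 is {2}
Step 7: union(6, 2) -> merged; set of 6 now {2, 6}
Step 8: union(5, 4) -> merged; set of 5 now {1, 3, 4, 5}
Step 9: union(0, 4) -> merged; set of 0 now {0, 1, 3, 4, 5}
Step 10: find(5) -> no change; set of 5 is {0, 1, 3, 4, 5}
Step 11: union(1, 0) -> already same set; set of 1 now {0, 1, 3, 4, 5}
Component of 4: {0, 1, 3, 4, 5}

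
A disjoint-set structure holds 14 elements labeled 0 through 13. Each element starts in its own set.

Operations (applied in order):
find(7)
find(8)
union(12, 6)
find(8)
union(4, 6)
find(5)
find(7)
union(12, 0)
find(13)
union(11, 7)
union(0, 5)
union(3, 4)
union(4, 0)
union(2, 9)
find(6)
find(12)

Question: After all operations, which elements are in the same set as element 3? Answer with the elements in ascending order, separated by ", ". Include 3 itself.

Answer: 0, 3, 4, 5, 6, 12

Derivation:
Step 1: find(7) -> no change; set of 7 is {7}
Step 2: find(8) -> no change; set of 8 is {8}
Step 3: union(12, 6) -> merged; set of 12 now {6, 12}
Step 4: find(8) -> no change; set of 8 is {8}
Step 5: union(4, 6) -> merged; set of 4 now {4, 6, 12}
Step 6: find(5) -> no change; set of 5 is {5}
Step 7: find(7) -> no change; set of 7 is {7}
Step 8: union(12, 0) -> merged; set of 12 now {0, 4, 6, 12}
Step 9: find(13) -> no change; set of 13 is {13}
Step 10: union(11, 7) -> merged; set of 11 now {7, 11}
Step 11: union(0, 5) -> merged; set of 0 now {0, 4, 5, 6, 12}
Step 12: union(3, 4) -> merged; set of 3 now {0, 3, 4, 5, 6, 12}
Step 13: union(4, 0) -> already same set; set of 4 now {0, 3, 4, 5, 6, 12}
Step 14: union(2, 9) -> merged; set of 2 now {2, 9}
Step 15: find(6) -> no change; set of 6 is {0, 3, 4, 5, 6, 12}
Step 16: find(12) -> no change; set of 12 is {0, 3, 4, 5, 6, 12}
Component of 3: {0, 3, 4, 5, 6, 12}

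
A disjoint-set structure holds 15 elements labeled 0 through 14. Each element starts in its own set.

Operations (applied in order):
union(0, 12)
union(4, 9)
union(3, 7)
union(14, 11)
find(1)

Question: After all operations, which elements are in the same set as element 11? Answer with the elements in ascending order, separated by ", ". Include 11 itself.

Answer: 11, 14

Derivation:
Step 1: union(0, 12) -> merged; set of 0 now {0, 12}
Step 2: union(4, 9) -> merged; set of 4 now {4, 9}
Step 3: union(3, 7) -> merged; set of 3 now {3, 7}
Step 4: union(14, 11) -> merged; set of 14 now {11, 14}
Step 5: find(1) -> no change; set of 1 is {1}
Component of 11: {11, 14}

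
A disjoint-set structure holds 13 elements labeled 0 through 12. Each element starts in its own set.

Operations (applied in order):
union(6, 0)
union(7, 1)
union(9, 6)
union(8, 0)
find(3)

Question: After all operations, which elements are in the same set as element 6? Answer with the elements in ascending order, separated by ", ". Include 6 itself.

Step 1: union(6, 0) -> merged; set of 6 now {0, 6}
Step 2: union(7, 1) -> merged; set of 7 now {1, 7}
Step 3: union(9, 6) -> merged; set of 9 now {0, 6, 9}
Step 4: union(8, 0) -> merged; set of 8 now {0, 6, 8, 9}
Step 5: find(3) -> no change; set of 3 is {3}
Component of 6: {0, 6, 8, 9}

Answer: 0, 6, 8, 9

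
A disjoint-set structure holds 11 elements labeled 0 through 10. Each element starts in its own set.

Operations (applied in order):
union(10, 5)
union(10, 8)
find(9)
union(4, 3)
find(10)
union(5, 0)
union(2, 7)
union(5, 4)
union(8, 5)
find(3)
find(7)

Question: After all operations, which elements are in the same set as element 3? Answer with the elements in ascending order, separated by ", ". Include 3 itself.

Answer: 0, 3, 4, 5, 8, 10

Derivation:
Step 1: union(10, 5) -> merged; set of 10 now {5, 10}
Step 2: union(10, 8) -> merged; set of 10 now {5, 8, 10}
Step 3: find(9) -> no change; set of 9 is {9}
Step 4: union(4, 3) -> merged; set of 4 now {3, 4}
Step 5: find(10) -> no change; set of 10 is {5, 8, 10}
Step 6: union(5, 0) -> merged; set of 5 now {0, 5, 8, 10}
Step 7: union(2, 7) -> merged; set of 2 now {2, 7}
Step 8: union(5, 4) -> merged; set of 5 now {0, 3, 4, 5, 8, 10}
Step 9: union(8, 5) -> already same set; set of 8 now {0, 3, 4, 5, 8, 10}
Step 10: find(3) -> no change; set of 3 is {0, 3, 4, 5, 8, 10}
Step 11: find(7) -> no change; set of 7 is {2, 7}
Component of 3: {0, 3, 4, 5, 8, 10}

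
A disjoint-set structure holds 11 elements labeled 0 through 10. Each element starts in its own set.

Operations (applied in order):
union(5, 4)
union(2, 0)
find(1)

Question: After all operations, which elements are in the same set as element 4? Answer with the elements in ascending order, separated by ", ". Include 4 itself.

Step 1: union(5, 4) -> merged; set of 5 now {4, 5}
Step 2: union(2, 0) -> merged; set of 2 now {0, 2}
Step 3: find(1) -> no change; set of 1 is {1}
Component of 4: {4, 5}

Answer: 4, 5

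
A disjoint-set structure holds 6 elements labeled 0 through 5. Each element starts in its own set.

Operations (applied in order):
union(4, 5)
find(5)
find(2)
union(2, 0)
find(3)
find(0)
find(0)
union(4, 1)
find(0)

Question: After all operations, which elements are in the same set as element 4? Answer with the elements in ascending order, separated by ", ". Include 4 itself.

Answer: 1, 4, 5

Derivation:
Step 1: union(4, 5) -> merged; set of 4 now {4, 5}
Step 2: find(5) -> no change; set of 5 is {4, 5}
Step 3: find(2) -> no change; set of 2 is {2}
Step 4: union(2, 0) -> merged; set of 2 now {0, 2}
Step 5: find(3) -> no change; set of 3 is {3}
Step 6: find(0) -> no change; set of 0 is {0, 2}
Step 7: find(0) -> no change; set of 0 is {0, 2}
Step 8: union(4, 1) -> merged; set of 4 now {1, 4, 5}
Step 9: find(0) -> no change; set of 0 is {0, 2}
Component of 4: {1, 4, 5}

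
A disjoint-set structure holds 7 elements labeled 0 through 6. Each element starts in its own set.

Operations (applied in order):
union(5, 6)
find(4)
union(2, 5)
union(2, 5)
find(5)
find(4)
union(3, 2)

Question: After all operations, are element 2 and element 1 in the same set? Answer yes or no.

Answer: no

Derivation:
Step 1: union(5, 6) -> merged; set of 5 now {5, 6}
Step 2: find(4) -> no change; set of 4 is {4}
Step 3: union(2, 5) -> merged; set of 2 now {2, 5, 6}
Step 4: union(2, 5) -> already same set; set of 2 now {2, 5, 6}
Step 5: find(5) -> no change; set of 5 is {2, 5, 6}
Step 6: find(4) -> no change; set of 4 is {4}
Step 7: union(3, 2) -> merged; set of 3 now {2, 3, 5, 6}
Set of 2: {2, 3, 5, 6}; 1 is not a member.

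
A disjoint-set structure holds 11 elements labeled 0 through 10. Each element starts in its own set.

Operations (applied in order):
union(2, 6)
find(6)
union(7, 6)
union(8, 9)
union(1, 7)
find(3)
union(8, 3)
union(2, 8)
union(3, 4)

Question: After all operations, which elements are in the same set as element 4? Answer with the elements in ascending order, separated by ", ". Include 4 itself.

Step 1: union(2, 6) -> merged; set of 2 now {2, 6}
Step 2: find(6) -> no change; set of 6 is {2, 6}
Step 3: union(7, 6) -> merged; set of 7 now {2, 6, 7}
Step 4: union(8, 9) -> merged; set of 8 now {8, 9}
Step 5: union(1, 7) -> merged; set of 1 now {1, 2, 6, 7}
Step 6: find(3) -> no change; set of 3 is {3}
Step 7: union(8, 3) -> merged; set of 8 now {3, 8, 9}
Step 8: union(2, 8) -> merged; set of 2 now {1, 2, 3, 6, 7, 8, 9}
Step 9: union(3, 4) -> merged; set of 3 now {1, 2, 3, 4, 6, 7, 8, 9}
Component of 4: {1, 2, 3, 4, 6, 7, 8, 9}

Answer: 1, 2, 3, 4, 6, 7, 8, 9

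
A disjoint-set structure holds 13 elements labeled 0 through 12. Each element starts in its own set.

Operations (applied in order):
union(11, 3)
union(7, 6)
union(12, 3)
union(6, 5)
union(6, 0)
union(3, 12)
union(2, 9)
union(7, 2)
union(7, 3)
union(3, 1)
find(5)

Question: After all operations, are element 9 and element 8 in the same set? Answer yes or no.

Answer: no

Derivation:
Step 1: union(11, 3) -> merged; set of 11 now {3, 11}
Step 2: union(7, 6) -> merged; set of 7 now {6, 7}
Step 3: union(12, 3) -> merged; set of 12 now {3, 11, 12}
Step 4: union(6, 5) -> merged; set of 6 now {5, 6, 7}
Step 5: union(6, 0) -> merged; set of 6 now {0, 5, 6, 7}
Step 6: union(3, 12) -> already same set; set of 3 now {3, 11, 12}
Step 7: union(2, 9) -> merged; set of 2 now {2, 9}
Step 8: union(7, 2) -> merged; set of 7 now {0, 2, 5, 6, 7, 9}
Step 9: union(7, 3) -> merged; set of 7 now {0, 2, 3, 5, 6, 7, 9, 11, 12}
Step 10: union(3, 1) -> merged; set of 3 now {0, 1, 2, 3, 5, 6, 7, 9, 11, 12}
Step 11: find(5) -> no change; set of 5 is {0, 1, 2, 3, 5, 6, 7, 9, 11, 12}
Set of 9: {0, 1, 2, 3, 5, 6, 7, 9, 11, 12}; 8 is not a member.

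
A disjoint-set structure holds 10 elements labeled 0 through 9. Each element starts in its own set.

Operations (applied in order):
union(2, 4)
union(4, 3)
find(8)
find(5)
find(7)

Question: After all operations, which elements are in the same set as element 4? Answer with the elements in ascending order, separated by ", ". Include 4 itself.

Answer: 2, 3, 4

Derivation:
Step 1: union(2, 4) -> merged; set of 2 now {2, 4}
Step 2: union(4, 3) -> merged; set of 4 now {2, 3, 4}
Step 3: find(8) -> no change; set of 8 is {8}
Step 4: find(5) -> no change; set of 5 is {5}
Step 5: find(7) -> no change; set of 7 is {7}
Component of 4: {2, 3, 4}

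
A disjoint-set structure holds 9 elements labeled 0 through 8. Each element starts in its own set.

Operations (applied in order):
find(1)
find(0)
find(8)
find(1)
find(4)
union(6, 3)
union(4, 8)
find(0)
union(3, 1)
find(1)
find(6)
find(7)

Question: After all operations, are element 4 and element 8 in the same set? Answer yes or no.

Answer: yes

Derivation:
Step 1: find(1) -> no change; set of 1 is {1}
Step 2: find(0) -> no change; set of 0 is {0}
Step 3: find(8) -> no change; set of 8 is {8}
Step 4: find(1) -> no change; set of 1 is {1}
Step 5: find(4) -> no change; set of 4 is {4}
Step 6: union(6, 3) -> merged; set of 6 now {3, 6}
Step 7: union(4, 8) -> merged; set of 4 now {4, 8}
Step 8: find(0) -> no change; set of 0 is {0}
Step 9: union(3, 1) -> merged; set of 3 now {1, 3, 6}
Step 10: find(1) -> no change; set of 1 is {1, 3, 6}
Step 11: find(6) -> no change; set of 6 is {1, 3, 6}
Step 12: find(7) -> no change; set of 7 is {7}
Set of 4: {4, 8}; 8 is a member.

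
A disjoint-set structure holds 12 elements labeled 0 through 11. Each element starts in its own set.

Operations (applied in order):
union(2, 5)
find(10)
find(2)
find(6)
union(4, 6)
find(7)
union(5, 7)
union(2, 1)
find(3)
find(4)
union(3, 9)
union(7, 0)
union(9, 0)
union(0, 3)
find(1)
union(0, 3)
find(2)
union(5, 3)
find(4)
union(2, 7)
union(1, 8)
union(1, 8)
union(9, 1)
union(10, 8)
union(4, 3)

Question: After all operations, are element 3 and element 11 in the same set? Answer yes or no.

Step 1: union(2, 5) -> merged; set of 2 now {2, 5}
Step 2: find(10) -> no change; set of 10 is {10}
Step 3: find(2) -> no change; set of 2 is {2, 5}
Step 4: find(6) -> no change; set of 6 is {6}
Step 5: union(4, 6) -> merged; set of 4 now {4, 6}
Step 6: find(7) -> no change; set of 7 is {7}
Step 7: union(5, 7) -> merged; set of 5 now {2, 5, 7}
Step 8: union(2, 1) -> merged; set of 2 now {1, 2, 5, 7}
Step 9: find(3) -> no change; set of 3 is {3}
Step 10: find(4) -> no change; set of 4 is {4, 6}
Step 11: union(3, 9) -> merged; set of 3 now {3, 9}
Step 12: union(7, 0) -> merged; set of 7 now {0, 1, 2, 5, 7}
Step 13: union(9, 0) -> merged; set of 9 now {0, 1, 2, 3, 5, 7, 9}
Step 14: union(0, 3) -> already same set; set of 0 now {0, 1, 2, 3, 5, 7, 9}
Step 15: find(1) -> no change; set of 1 is {0, 1, 2, 3, 5, 7, 9}
Step 16: union(0, 3) -> already same set; set of 0 now {0, 1, 2, 3, 5, 7, 9}
Step 17: find(2) -> no change; set of 2 is {0, 1, 2, 3, 5, 7, 9}
Step 18: union(5, 3) -> already same set; set of 5 now {0, 1, 2, 3, 5, 7, 9}
Step 19: find(4) -> no change; set of 4 is {4, 6}
Step 20: union(2, 7) -> already same set; set of 2 now {0, 1, 2, 3, 5, 7, 9}
Step 21: union(1, 8) -> merged; set of 1 now {0, 1, 2, 3, 5, 7, 8, 9}
Step 22: union(1, 8) -> already same set; set of 1 now {0, 1, 2, 3, 5, 7, 8, 9}
Step 23: union(9, 1) -> already same set; set of 9 now {0, 1, 2, 3, 5, 7, 8, 9}
Step 24: union(10, 8) -> merged; set of 10 now {0, 1, 2, 3, 5, 7, 8, 9, 10}
Step 25: union(4, 3) -> merged; set of 4 now {0, 1, 2, 3, 4, 5, 6, 7, 8, 9, 10}
Set of 3: {0, 1, 2, 3, 4, 5, 6, 7, 8, 9, 10}; 11 is not a member.

Answer: no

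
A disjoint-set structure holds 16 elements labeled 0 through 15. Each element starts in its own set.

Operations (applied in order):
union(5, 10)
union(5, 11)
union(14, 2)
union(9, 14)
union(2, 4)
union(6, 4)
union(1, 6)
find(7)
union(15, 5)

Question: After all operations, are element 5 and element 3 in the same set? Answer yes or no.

Answer: no

Derivation:
Step 1: union(5, 10) -> merged; set of 5 now {5, 10}
Step 2: union(5, 11) -> merged; set of 5 now {5, 10, 11}
Step 3: union(14, 2) -> merged; set of 14 now {2, 14}
Step 4: union(9, 14) -> merged; set of 9 now {2, 9, 14}
Step 5: union(2, 4) -> merged; set of 2 now {2, 4, 9, 14}
Step 6: union(6, 4) -> merged; set of 6 now {2, 4, 6, 9, 14}
Step 7: union(1, 6) -> merged; set of 1 now {1, 2, 4, 6, 9, 14}
Step 8: find(7) -> no change; set of 7 is {7}
Step 9: union(15, 5) -> merged; set of 15 now {5, 10, 11, 15}
Set of 5: {5, 10, 11, 15}; 3 is not a member.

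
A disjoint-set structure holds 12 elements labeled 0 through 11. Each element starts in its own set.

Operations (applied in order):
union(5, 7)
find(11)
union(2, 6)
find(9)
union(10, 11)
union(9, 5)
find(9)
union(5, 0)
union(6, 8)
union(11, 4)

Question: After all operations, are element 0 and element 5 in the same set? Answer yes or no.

Answer: yes

Derivation:
Step 1: union(5, 7) -> merged; set of 5 now {5, 7}
Step 2: find(11) -> no change; set of 11 is {11}
Step 3: union(2, 6) -> merged; set of 2 now {2, 6}
Step 4: find(9) -> no change; set of 9 is {9}
Step 5: union(10, 11) -> merged; set of 10 now {10, 11}
Step 6: union(9, 5) -> merged; set of 9 now {5, 7, 9}
Step 7: find(9) -> no change; set of 9 is {5, 7, 9}
Step 8: union(5, 0) -> merged; set of 5 now {0, 5, 7, 9}
Step 9: union(6, 8) -> merged; set of 6 now {2, 6, 8}
Step 10: union(11, 4) -> merged; set of 11 now {4, 10, 11}
Set of 0: {0, 5, 7, 9}; 5 is a member.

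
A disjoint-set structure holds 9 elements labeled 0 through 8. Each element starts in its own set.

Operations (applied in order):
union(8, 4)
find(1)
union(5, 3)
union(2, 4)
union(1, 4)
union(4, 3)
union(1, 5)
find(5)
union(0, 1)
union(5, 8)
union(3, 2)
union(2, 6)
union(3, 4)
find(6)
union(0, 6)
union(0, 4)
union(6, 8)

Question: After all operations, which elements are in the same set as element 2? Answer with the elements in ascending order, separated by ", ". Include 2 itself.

Step 1: union(8, 4) -> merged; set of 8 now {4, 8}
Step 2: find(1) -> no change; set of 1 is {1}
Step 3: union(5, 3) -> merged; set of 5 now {3, 5}
Step 4: union(2, 4) -> merged; set of 2 now {2, 4, 8}
Step 5: union(1, 4) -> merged; set of 1 now {1, 2, 4, 8}
Step 6: union(4, 3) -> merged; set of 4 now {1, 2, 3, 4, 5, 8}
Step 7: union(1, 5) -> already same set; set of 1 now {1, 2, 3, 4, 5, 8}
Step 8: find(5) -> no change; set of 5 is {1, 2, 3, 4, 5, 8}
Step 9: union(0, 1) -> merged; set of 0 now {0, 1, 2, 3, 4, 5, 8}
Step 10: union(5, 8) -> already same set; set of 5 now {0, 1, 2, 3, 4, 5, 8}
Step 11: union(3, 2) -> already same set; set of 3 now {0, 1, 2, 3, 4, 5, 8}
Step 12: union(2, 6) -> merged; set of 2 now {0, 1, 2, 3, 4, 5, 6, 8}
Step 13: union(3, 4) -> already same set; set of 3 now {0, 1, 2, 3, 4, 5, 6, 8}
Step 14: find(6) -> no change; set of 6 is {0, 1, 2, 3, 4, 5, 6, 8}
Step 15: union(0, 6) -> already same set; set of 0 now {0, 1, 2, 3, 4, 5, 6, 8}
Step 16: union(0, 4) -> already same set; set of 0 now {0, 1, 2, 3, 4, 5, 6, 8}
Step 17: union(6, 8) -> already same set; set of 6 now {0, 1, 2, 3, 4, 5, 6, 8}
Component of 2: {0, 1, 2, 3, 4, 5, 6, 8}

Answer: 0, 1, 2, 3, 4, 5, 6, 8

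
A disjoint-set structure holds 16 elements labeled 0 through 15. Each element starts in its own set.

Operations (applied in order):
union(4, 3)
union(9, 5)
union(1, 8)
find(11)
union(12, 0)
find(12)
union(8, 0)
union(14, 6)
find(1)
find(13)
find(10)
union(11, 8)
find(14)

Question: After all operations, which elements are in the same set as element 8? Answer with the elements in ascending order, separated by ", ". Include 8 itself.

Answer: 0, 1, 8, 11, 12

Derivation:
Step 1: union(4, 3) -> merged; set of 4 now {3, 4}
Step 2: union(9, 5) -> merged; set of 9 now {5, 9}
Step 3: union(1, 8) -> merged; set of 1 now {1, 8}
Step 4: find(11) -> no change; set of 11 is {11}
Step 5: union(12, 0) -> merged; set of 12 now {0, 12}
Step 6: find(12) -> no change; set of 12 is {0, 12}
Step 7: union(8, 0) -> merged; set of 8 now {0, 1, 8, 12}
Step 8: union(14, 6) -> merged; set of 14 now {6, 14}
Step 9: find(1) -> no change; set of 1 is {0, 1, 8, 12}
Step 10: find(13) -> no change; set of 13 is {13}
Step 11: find(10) -> no change; set of 10 is {10}
Step 12: union(11, 8) -> merged; set of 11 now {0, 1, 8, 11, 12}
Step 13: find(14) -> no change; set of 14 is {6, 14}
Component of 8: {0, 1, 8, 11, 12}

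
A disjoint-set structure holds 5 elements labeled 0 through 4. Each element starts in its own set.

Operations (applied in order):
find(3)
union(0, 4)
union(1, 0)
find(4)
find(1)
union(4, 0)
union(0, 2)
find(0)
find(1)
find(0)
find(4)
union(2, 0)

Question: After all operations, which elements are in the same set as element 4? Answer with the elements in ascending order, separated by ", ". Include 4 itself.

Answer: 0, 1, 2, 4

Derivation:
Step 1: find(3) -> no change; set of 3 is {3}
Step 2: union(0, 4) -> merged; set of 0 now {0, 4}
Step 3: union(1, 0) -> merged; set of 1 now {0, 1, 4}
Step 4: find(4) -> no change; set of 4 is {0, 1, 4}
Step 5: find(1) -> no change; set of 1 is {0, 1, 4}
Step 6: union(4, 0) -> already same set; set of 4 now {0, 1, 4}
Step 7: union(0, 2) -> merged; set of 0 now {0, 1, 2, 4}
Step 8: find(0) -> no change; set of 0 is {0, 1, 2, 4}
Step 9: find(1) -> no change; set of 1 is {0, 1, 2, 4}
Step 10: find(0) -> no change; set of 0 is {0, 1, 2, 4}
Step 11: find(4) -> no change; set of 4 is {0, 1, 2, 4}
Step 12: union(2, 0) -> already same set; set of 2 now {0, 1, 2, 4}
Component of 4: {0, 1, 2, 4}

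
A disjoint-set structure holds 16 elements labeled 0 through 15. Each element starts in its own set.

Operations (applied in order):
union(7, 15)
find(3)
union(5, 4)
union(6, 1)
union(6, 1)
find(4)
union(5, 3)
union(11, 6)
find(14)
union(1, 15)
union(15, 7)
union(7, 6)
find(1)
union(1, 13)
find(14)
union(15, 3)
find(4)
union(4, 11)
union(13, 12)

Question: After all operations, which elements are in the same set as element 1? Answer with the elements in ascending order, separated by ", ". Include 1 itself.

Step 1: union(7, 15) -> merged; set of 7 now {7, 15}
Step 2: find(3) -> no change; set of 3 is {3}
Step 3: union(5, 4) -> merged; set of 5 now {4, 5}
Step 4: union(6, 1) -> merged; set of 6 now {1, 6}
Step 5: union(6, 1) -> already same set; set of 6 now {1, 6}
Step 6: find(4) -> no change; set of 4 is {4, 5}
Step 7: union(5, 3) -> merged; set of 5 now {3, 4, 5}
Step 8: union(11, 6) -> merged; set of 11 now {1, 6, 11}
Step 9: find(14) -> no change; set of 14 is {14}
Step 10: union(1, 15) -> merged; set of 1 now {1, 6, 7, 11, 15}
Step 11: union(15, 7) -> already same set; set of 15 now {1, 6, 7, 11, 15}
Step 12: union(7, 6) -> already same set; set of 7 now {1, 6, 7, 11, 15}
Step 13: find(1) -> no change; set of 1 is {1, 6, 7, 11, 15}
Step 14: union(1, 13) -> merged; set of 1 now {1, 6, 7, 11, 13, 15}
Step 15: find(14) -> no change; set of 14 is {14}
Step 16: union(15, 3) -> merged; set of 15 now {1, 3, 4, 5, 6, 7, 11, 13, 15}
Step 17: find(4) -> no change; set of 4 is {1, 3, 4, 5, 6, 7, 11, 13, 15}
Step 18: union(4, 11) -> already same set; set of 4 now {1, 3, 4, 5, 6, 7, 11, 13, 15}
Step 19: union(13, 12) -> merged; set of 13 now {1, 3, 4, 5, 6, 7, 11, 12, 13, 15}
Component of 1: {1, 3, 4, 5, 6, 7, 11, 12, 13, 15}

Answer: 1, 3, 4, 5, 6, 7, 11, 12, 13, 15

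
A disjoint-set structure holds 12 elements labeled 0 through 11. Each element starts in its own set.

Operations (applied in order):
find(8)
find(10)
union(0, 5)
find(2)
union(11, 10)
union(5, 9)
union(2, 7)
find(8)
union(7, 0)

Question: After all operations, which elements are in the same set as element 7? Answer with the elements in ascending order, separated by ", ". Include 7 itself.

Step 1: find(8) -> no change; set of 8 is {8}
Step 2: find(10) -> no change; set of 10 is {10}
Step 3: union(0, 5) -> merged; set of 0 now {0, 5}
Step 4: find(2) -> no change; set of 2 is {2}
Step 5: union(11, 10) -> merged; set of 11 now {10, 11}
Step 6: union(5, 9) -> merged; set of 5 now {0, 5, 9}
Step 7: union(2, 7) -> merged; set of 2 now {2, 7}
Step 8: find(8) -> no change; set of 8 is {8}
Step 9: union(7, 0) -> merged; set of 7 now {0, 2, 5, 7, 9}
Component of 7: {0, 2, 5, 7, 9}

Answer: 0, 2, 5, 7, 9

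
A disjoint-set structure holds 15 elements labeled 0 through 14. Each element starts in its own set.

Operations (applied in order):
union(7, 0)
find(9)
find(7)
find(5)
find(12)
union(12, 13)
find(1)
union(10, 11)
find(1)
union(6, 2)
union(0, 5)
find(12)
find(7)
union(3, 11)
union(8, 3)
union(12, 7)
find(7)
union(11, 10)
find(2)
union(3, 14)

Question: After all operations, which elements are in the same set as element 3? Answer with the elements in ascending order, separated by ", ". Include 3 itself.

Answer: 3, 8, 10, 11, 14

Derivation:
Step 1: union(7, 0) -> merged; set of 7 now {0, 7}
Step 2: find(9) -> no change; set of 9 is {9}
Step 3: find(7) -> no change; set of 7 is {0, 7}
Step 4: find(5) -> no change; set of 5 is {5}
Step 5: find(12) -> no change; set of 12 is {12}
Step 6: union(12, 13) -> merged; set of 12 now {12, 13}
Step 7: find(1) -> no change; set of 1 is {1}
Step 8: union(10, 11) -> merged; set of 10 now {10, 11}
Step 9: find(1) -> no change; set of 1 is {1}
Step 10: union(6, 2) -> merged; set of 6 now {2, 6}
Step 11: union(0, 5) -> merged; set of 0 now {0, 5, 7}
Step 12: find(12) -> no change; set of 12 is {12, 13}
Step 13: find(7) -> no change; set of 7 is {0, 5, 7}
Step 14: union(3, 11) -> merged; set of 3 now {3, 10, 11}
Step 15: union(8, 3) -> merged; set of 8 now {3, 8, 10, 11}
Step 16: union(12, 7) -> merged; set of 12 now {0, 5, 7, 12, 13}
Step 17: find(7) -> no change; set of 7 is {0, 5, 7, 12, 13}
Step 18: union(11, 10) -> already same set; set of 11 now {3, 8, 10, 11}
Step 19: find(2) -> no change; set of 2 is {2, 6}
Step 20: union(3, 14) -> merged; set of 3 now {3, 8, 10, 11, 14}
Component of 3: {3, 8, 10, 11, 14}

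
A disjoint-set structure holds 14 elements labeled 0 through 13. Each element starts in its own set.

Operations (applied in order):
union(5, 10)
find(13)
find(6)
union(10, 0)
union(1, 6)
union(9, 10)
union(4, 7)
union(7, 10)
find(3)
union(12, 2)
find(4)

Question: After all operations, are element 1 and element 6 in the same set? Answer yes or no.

Answer: yes

Derivation:
Step 1: union(5, 10) -> merged; set of 5 now {5, 10}
Step 2: find(13) -> no change; set of 13 is {13}
Step 3: find(6) -> no change; set of 6 is {6}
Step 4: union(10, 0) -> merged; set of 10 now {0, 5, 10}
Step 5: union(1, 6) -> merged; set of 1 now {1, 6}
Step 6: union(9, 10) -> merged; set of 9 now {0, 5, 9, 10}
Step 7: union(4, 7) -> merged; set of 4 now {4, 7}
Step 8: union(7, 10) -> merged; set of 7 now {0, 4, 5, 7, 9, 10}
Step 9: find(3) -> no change; set of 3 is {3}
Step 10: union(12, 2) -> merged; set of 12 now {2, 12}
Step 11: find(4) -> no change; set of 4 is {0, 4, 5, 7, 9, 10}
Set of 1: {1, 6}; 6 is a member.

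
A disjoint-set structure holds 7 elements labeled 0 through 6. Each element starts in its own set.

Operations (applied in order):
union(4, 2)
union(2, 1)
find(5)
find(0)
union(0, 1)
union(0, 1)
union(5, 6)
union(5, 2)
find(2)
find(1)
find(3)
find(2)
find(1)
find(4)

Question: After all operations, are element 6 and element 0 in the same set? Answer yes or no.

Answer: yes

Derivation:
Step 1: union(4, 2) -> merged; set of 4 now {2, 4}
Step 2: union(2, 1) -> merged; set of 2 now {1, 2, 4}
Step 3: find(5) -> no change; set of 5 is {5}
Step 4: find(0) -> no change; set of 0 is {0}
Step 5: union(0, 1) -> merged; set of 0 now {0, 1, 2, 4}
Step 6: union(0, 1) -> already same set; set of 0 now {0, 1, 2, 4}
Step 7: union(5, 6) -> merged; set of 5 now {5, 6}
Step 8: union(5, 2) -> merged; set of 5 now {0, 1, 2, 4, 5, 6}
Step 9: find(2) -> no change; set of 2 is {0, 1, 2, 4, 5, 6}
Step 10: find(1) -> no change; set of 1 is {0, 1, 2, 4, 5, 6}
Step 11: find(3) -> no change; set of 3 is {3}
Step 12: find(2) -> no change; set of 2 is {0, 1, 2, 4, 5, 6}
Step 13: find(1) -> no change; set of 1 is {0, 1, 2, 4, 5, 6}
Step 14: find(4) -> no change; set of 4 is {0, 1, 2, 4, 5, 6}
Set of 6: {0, 1, 2, 4, 5, 6}; 0 is a member.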